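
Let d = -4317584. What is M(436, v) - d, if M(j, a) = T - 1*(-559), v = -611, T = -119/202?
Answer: 872264767/202 ≈ 4.3181e+6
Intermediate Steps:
T = -119/202 (T = -119*1/202 = -119/202 ≈ -0.58911)
M(j, a) = 112799/202 (M(j, a) = -119/202 - 1*(-559) = -119/202 + 559 = 112799/202)
M(436, v) - d = 112799/202 - 1*(-4317584) = 112799/202 + 4317584 = 872264767/202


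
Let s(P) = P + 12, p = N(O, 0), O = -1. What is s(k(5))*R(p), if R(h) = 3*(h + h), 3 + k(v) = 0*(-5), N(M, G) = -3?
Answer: -162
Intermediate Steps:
p = -3
k(v) = -3 (k(v) = -3 + 0*(-5) = -3 + 0 = -3)
R(h) = 6*h (R(h) = 3*(2*h) = 6*h)
s(P) = 12 + P
s(k(5))*R(p) = (12 - 3)*(6*(-3)) = 9*(-18) = -162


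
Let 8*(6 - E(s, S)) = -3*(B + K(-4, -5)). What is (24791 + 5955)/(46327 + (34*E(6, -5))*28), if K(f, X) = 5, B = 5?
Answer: 30746/55609 ≈ 0.55290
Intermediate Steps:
E(s, S) = 39/4 (E(s, S) = 6 - (-3)*(5 + 5)/8 = 6 - (-3)*10/8 = 6 - ⅛*(-30) = 6 + 15/4 = 39/4)
(24791 + 5955)/(46327 + (34*E(6, -5))*28) = (24791 + 5955)/(46327 + (34*(39/4))*28) = 30746/(46327 + (663/2)*28) = 30746/(46327 + 9282) = 30746/55609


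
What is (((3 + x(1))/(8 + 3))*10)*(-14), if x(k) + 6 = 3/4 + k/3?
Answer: 805/33 ≈ 24.394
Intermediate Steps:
x(k) = -21/4 + k/3 (x(k) = -6 + (3/4 + k/3) = -21/4 + k/3)
(((3 + x(1))/(8 + 3))*10)*(-14) = (((3 + (-21/4 + (1/3)*1))/(8 + 3))*10)*(-14) = (((3 + (-21/4 + 1/3))/11)*10)*(-14) = (((3 - 59/12)*(1/11))*10)*(-14) = (-23/12*1/11*10)*(-14) = -23/132*10*(-14) = -115/66*(-14) = 805/33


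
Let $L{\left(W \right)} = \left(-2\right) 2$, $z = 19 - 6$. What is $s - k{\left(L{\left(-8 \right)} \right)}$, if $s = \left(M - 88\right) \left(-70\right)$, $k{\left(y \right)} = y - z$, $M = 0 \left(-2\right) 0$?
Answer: $6177$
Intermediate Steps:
$z = 13$
$M = 0$ ($M = 0 \cdot 0 = 0$)
$L{\left(W \right)} = -4$
$k{\left(y \right)} = -13 + y$ ($k{\left(y \right)} = y - 13 = -13 + y$)
$s = 6160$ ($s = \left(0 - 88\right) \left(-70\right) = \left(-88\right) \left(-70\right) = 6160$)
$s - k{\left(L{\left(-8 \right)} \right)} = 6160 - \left(-13 - 4\right) = 6160 - -17 = 6160 + 17 = 6177$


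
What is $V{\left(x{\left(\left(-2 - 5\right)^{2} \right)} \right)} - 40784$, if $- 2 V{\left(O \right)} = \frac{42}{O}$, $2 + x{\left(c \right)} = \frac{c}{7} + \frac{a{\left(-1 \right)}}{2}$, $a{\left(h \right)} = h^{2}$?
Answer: $- \frac{448666}{11} \approx -40788.0$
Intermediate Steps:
$x{\left(c \right)} = - \frac{3}{2} + \frac{c}{7}$ ($x{\left(c \right)} = -2 + \left(\frac{c}{7} + \frac{\left(-1\right)^{2}}{2}\right) = -2 + \left(c \frac{1}{7} + 1 \cdot \frac{1}{2}\right) = -2 + \left(\frac{c}{7} + \frac{1}{2}\right) = -2 + \left(\frac{1}{2} + \frac{c}{7}\right) = - \frac{3}{2} + \frac{c}{7}$)
$V{\left(O \right)} = - \frac{21}{O}$ ($V{\left(O \right)} = - \frac{42 \frac{1}{O}}{2} = - \frac{21}{O}$)
$V{\left(x{\left(\left(-2 - 5\right)^{2} \right)} \right)} - 40784 = - \frac{21}{- \frac{3}{2} + \frac{\left(-2 - 5\right)^{2}}{7}} - 40784 = - \frac{21}{- \frac{3}{2} + \frac{\left(-7\right)^{2}}{7}} - 40784 = - \frac{21}{- \frac{3}{2} + \frac{1}{7} \cdot 49} - 40784 = - \frac{21}{- \frac{3}{2} + 7} - 40784 = - \frac{21}{\frac{11}{2}} - 40784 = \left(-21\right) \frac{2}{11} - 40784 = - \frac{42}{11} - 40784 = - \frac{448666}{11}$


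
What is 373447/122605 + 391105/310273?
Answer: 163821949556/38041021165 ≈ 4.3065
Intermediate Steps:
373447/122605 + 391105/310273 = 163821949556/38041021165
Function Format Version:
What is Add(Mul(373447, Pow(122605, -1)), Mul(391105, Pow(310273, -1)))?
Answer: Rational(163821949556, 38041021165) ≈ 4.3065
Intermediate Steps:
Add(Mul(373447, Pow(122605, -1)), Mul(391105, Pow(310273, -1))) = Add(Mul(373447, Rational(1, 122605)), Mul(391105, Rational(1, 310273))) = Add(Rational(373447, 122605), Rational(391105, 310273)) = Rational(163821949556, 38041021165)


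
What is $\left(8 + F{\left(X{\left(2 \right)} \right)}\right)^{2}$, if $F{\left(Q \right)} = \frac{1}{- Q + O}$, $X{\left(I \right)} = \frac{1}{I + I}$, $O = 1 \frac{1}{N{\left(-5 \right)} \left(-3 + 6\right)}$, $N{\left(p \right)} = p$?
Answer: $\frac{8464}{361} \approx 23.446$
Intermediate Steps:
$O = - \frac{1}{15}$ ($O = 1 \frac{1}{\left(-5\right) \left(-3 + 6\right)} = 1 \frac{1}{\left(-5\right) 3} = 1 \frac{1}{-15} = 1 \left(- \frac{1}{15}\right) = - \frac{1}{15} \approx -0.066667$)
$X{\left(I \right)} = \frac{1}{2 I}$
$F{\left(Q \right)} = \frac{1}{- \frac{1}{15} - Q}$ ($F{\left(Q \right)} = \frac{1}{- Q - \frac{1}{15}} = \frac{1}{- \frac{1}{15} - Q}$)
$\left(8 + F{\left(X{\left(2 \right)} \right)}\right)^{2} = \left(8 - \frac{15}{1 + 15 \frac{1}{2 \cdot 2}}\right)^{2} = \left(8 - \frac{15}{1 + 15 \cdot \frac{1}{2} \cdot \frac{1}{2}}\right)^{2} = \left(8 - \frac{15}{1 + 15 \cdot \frac{1}{4}}\right)^{2} = \left(8 - \frac{15}{1 + \frac{15}{4}}\right)^{2} = \left(8 - \frac{15}{\frac{19}{4}}\right)^{2} = \left(8 - \frac{60}{19}\right)^{2} = \left(\frac{92}{19}\right)^{2} = \frac{8464}{361}$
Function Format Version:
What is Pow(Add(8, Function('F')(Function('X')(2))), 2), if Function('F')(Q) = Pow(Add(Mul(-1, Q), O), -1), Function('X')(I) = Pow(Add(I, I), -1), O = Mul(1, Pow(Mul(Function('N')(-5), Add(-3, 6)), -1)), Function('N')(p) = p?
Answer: Rational(8464, 361) ≈ 23.446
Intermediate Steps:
O = Rational(-1, 15) (O = Mul(1, Pow(Mul(-5, Add(-3, 6)), -1)) = Mul(1, Pow(Mul(-5, 3), -1)) = Mul(1, Pow(-15, -1)) = Mul(1, Rational(-1, 15)) = Rational(-1, 15) ≈ -0.066667)
Function('X')(I) = Mul(Rational(1, 2), Pow(I, -1)) (Function('X')(I) = Pow(Mul(2, I), -1) = Mul(Rational(1, 2), Pow(I, -1)))
Function('F')(Q) = Pow(Add(Rational(-1, 15), Mul(-1, Q)), -1) (Function('F')(Q) = Pow(Add(Mul(-1, Q), Rational(-1, 15)), -1) = Pow(Add(Rational(-1, 15), Mul(-1, Q)), -1))
Pow(Add(8, Function('F')(Function('X')(2))), 2) = Pow(Add(8, Mul(-15, Pow(Add(1, Mul(15, Mul(Rational(1, 2), Pow(2, -1)))), -1))), 2) = Pow(Add(8, Mul(-15, Pow(Add(1, Mul(15, Mul(Rational(1, 2), Rational(1, 2)))), -1))), 2) = Pow(Add(8, Mul(-15, Pow(Add(1, Mul(15, Rational(1, 4))), -1))), 2) = Pow(Add(8, Mul(-15, Pow(Add(1, Rational(15, 4)), -1))), 2) = Pow(Add(8, Mul(-15, Pow(Rational(19, 4), -1))), 2) = Pow(Add(8, Mul(-15, Rational(4, 19))), 2) = Pow(Add(8, Rational(-60, 19)), 2) = Pow(Rational(92, 19), 2) = Rational(8464, 361)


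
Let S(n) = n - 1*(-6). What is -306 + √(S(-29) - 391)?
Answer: -306 + 3*I*√46 ≈ -306.0 + 20.347*I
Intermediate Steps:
S(n) = 6 + n (S(n) = n + 6 = 6 + n)
-306 + √(S(-29) - 391) = -306 + √((6 - 29) - 391) = -306 + √(-23 - 391) = -306 + √(-414) = -306 + 3*I*√46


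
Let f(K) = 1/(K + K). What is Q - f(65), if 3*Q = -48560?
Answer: -6312803/390 ≈ -16187.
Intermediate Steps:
Q = -48560/3 (Q = (⅓)*(-48560) = -48560/3 ≈ -16187.)
f(K) = 1/(2*K)
Q - f(65) = -48560/3 - 1/(2*65) = -48560/3 - 1*1/130 = -48560/3 - 1/130 = -6312803/390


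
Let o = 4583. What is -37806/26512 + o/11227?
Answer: -151471733/148825112 ≈ -1.0178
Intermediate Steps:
-37806/26512 + o/11227 = -37806/26512 + 4583/11227 = -37806*1/26512 + 4583*(1/11227) = -18903/13256 + 4583/11227 = -151471733/148825112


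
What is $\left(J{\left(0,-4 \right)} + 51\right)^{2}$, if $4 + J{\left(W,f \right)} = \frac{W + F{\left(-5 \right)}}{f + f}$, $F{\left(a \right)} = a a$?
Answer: $\frac{123201}{64} \approx 1925.0$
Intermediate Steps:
$F{\left(a \right)} = a^{2}$
$J{\left(W,f \right)} = -4 + \frac{25 + W}{2 f}$ ($J{\left(W,f \right)} = -4 + \frac{W + \left(-5\right)^{2}}{f + f} = -4 + \frac{W + 25}{2 f} = -4 + \left(25 + W\right) \frac{1}{2 f} = -4 + \frac{25 + W}{2 f}$)
$\left(J{\left(0,-4 \right)} + 51\right)^{2} = \left(\frac{25 + 0 - -32}{2 \left(-4\right)} + 51\right)^{2} = \left(\frac{1}{2} \left(- \frac{1}{4}\right) \left(25 + 0 + 32\right) + 51\right)^{2} = \left(\frac{1}{2} \left(- \frac{1}{4}\right) 57 + 51\right)^{2} = \left(- \frac{57}{8} + 51\right)^{2} = \left(\frac{351}{8}\right)^{2} = \frac{123201}{64}$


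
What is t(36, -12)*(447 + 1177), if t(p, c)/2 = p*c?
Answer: -1403136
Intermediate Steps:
t(p, c) = 2*c*p (t(p, c) = 2*(p*c) = 2*(c*p) = 2*c*p)
t(36, -12)*(447 + 1177) = (2*(-12)*36)*(447 + 1177) = -864*1624 = -1403136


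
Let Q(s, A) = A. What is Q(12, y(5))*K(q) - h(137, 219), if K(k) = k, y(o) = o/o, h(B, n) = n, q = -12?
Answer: -231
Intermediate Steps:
y(o) = 1
Q(12, y(5))*K(q) - h(137, 219) = 1*(-12) - 1*219 = -12 - 219 = -231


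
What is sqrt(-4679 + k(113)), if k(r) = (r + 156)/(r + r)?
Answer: 3*I*sqrt(26547090)/226 ≈ 68.395*I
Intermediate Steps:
k(r) = (156 + r)/(2*r) (k(r) = (156 + r)/((2*r)) = (156 + r)*(1/(2*r)) = (156 + r)/(2*r))
sqrt(-4679 + k(113)) = sqrt(-4679 + (1/2)*(156 + 113)/113) = sqrt(-4679 + (1/2)*(1/113)*269) = sqrt(-4679 + 269/226) = sqrt(-1057185/226) = 3*I*sqrt(26547090)/226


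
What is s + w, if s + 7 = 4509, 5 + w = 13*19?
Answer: 4744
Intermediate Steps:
w = 242 (w = -5 + 13*19 = -5 + 247 = 242)
s = 4502 (s = -7 + 4509 = 4502)
s + w = 4502 + 242 = 4744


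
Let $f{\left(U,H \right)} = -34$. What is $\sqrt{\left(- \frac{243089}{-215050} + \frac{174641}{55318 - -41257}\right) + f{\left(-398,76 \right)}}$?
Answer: $\frac{i \sqrt{7086342632435266}}{15104330} \approx 5.5733 i$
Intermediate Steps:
$\sqrt{\left(- \frac{243089}{-215050} + \frac{174641}{55318 - -41257}\right) + f{\left(-398,76 \right)}} = \sqrt{\left(- \frac{243089}{-215050} + \frac{174641}{55318 - -41257}\right) - 34} = \sqrt{\left(\left(-243089\right) \left(- \frac{1}{215050}\right) + \frac{174641}{55318 + 41257}\right) - 34} = \sqrt{\left(\frac{22099}{19550} + \frac{174641}{96575}\right) - 34} = \sqrt{\frac{221937699}{75521650} - 34} = \sqrt{- \frac{2345798401}{75521650}} = \frac{i \sqrt{7086342632435266}}{15104330}$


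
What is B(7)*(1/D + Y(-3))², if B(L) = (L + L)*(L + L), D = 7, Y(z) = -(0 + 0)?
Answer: 4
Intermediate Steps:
Y(z) = 0 (Y(z) = -1*0 = 0)
B(L) = 4*L² (B(L) = (2*L)*(2*L) = 4*L²)
B(7)*(1/D + Y(-3))² = (4*7²)*(1/7 + 0)² = (4*49)*(⅐ + 0)² = 196*(⅐)² = 196*(1/49) = 4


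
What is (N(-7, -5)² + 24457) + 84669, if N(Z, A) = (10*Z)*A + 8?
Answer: 237290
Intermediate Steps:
N(Z, A) = 8 + 10*A*Z (N(Z, A) = 10*A*Z + 8 = 8 + 10*A*Z)
(N(-7, -5)² + 24457) + 84669 = ((8 + 10*(-5)*(-7))² + 24457) + 84669 = ((8 + 350)² + 24457) + 84669 = (358² + 24457) + 84669 = (128164 + 24457) + 84669 = 152621 + 84669 = 237290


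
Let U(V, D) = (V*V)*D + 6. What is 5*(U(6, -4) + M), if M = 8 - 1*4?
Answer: -670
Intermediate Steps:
U(V, D) = 6 + D*V**2 (U(V, D) = V**2*D + 6 = D*V**2 + 6 = 6 + D*V**2)
M = 4 (M = 8 - 4 = 4)
5*(U(6, -4) + M) = 5*((6 - 4*6**2) + 4) = 5*((6 - 4*36) + 4) = 5*((6 - 144) + 4) = 5*(-138 + 4) = 5*(-134) = -670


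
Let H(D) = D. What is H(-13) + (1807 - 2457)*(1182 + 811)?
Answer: -1295463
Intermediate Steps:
H(-13) + (1807 - 2457)*(1182 + 811) = -13 + (1807 - 2457)*(1182 + 811) = -13 - 650*1993 = -13 - 1295450 = -1295463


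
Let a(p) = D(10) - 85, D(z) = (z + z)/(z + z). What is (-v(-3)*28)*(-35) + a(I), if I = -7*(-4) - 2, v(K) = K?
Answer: -3024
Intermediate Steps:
D(z) = 1 (D(z) = (2*z)/((2*z)) = (2*z)*(1/(2*z)) = 1)
I = 26 (I = 28 - 2 = 26)
a(p) = -84 (a(p) = 1 - 85 = -84)
(-v(-3)*28)*(-35) + a(I) = (-1*(-3)*28)*(-35) - 84 = (3*28)*(-35) - 84 = 84*(-35) - 84 = -2940 - 84 = -3024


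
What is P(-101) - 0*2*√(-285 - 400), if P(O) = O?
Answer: -101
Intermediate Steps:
P(-101) - 0*2*√(-285 - 400) = -101 - 0*2*√(-285 - 400) = -101 - 0*√(-685) = -101 - 0*I*√685 = -101 - 1*0 = -101 + 0 = -101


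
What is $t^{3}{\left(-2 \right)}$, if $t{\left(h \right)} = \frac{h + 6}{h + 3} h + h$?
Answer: $-1000$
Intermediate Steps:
$t{\left(h \right)} = h + \frac{h \left(6 + h\right)}{3 + h}$ ($t{\left(h \right)} = \frac{6 + h}{3 + h} h + h = \frac{h \left(6 + h\right)}{3 + h} + h = h + \frac{h \left(6 + h\right)}{3 + h}$)
$t^{3}{\left(-2 \right)} = \left(- \frac{2 \left(9 + 2 \left(-2\right)\right)}{3 - 2}\right)^{3} = \left(- \frac{2 \left(9 - 4\right)}{1}\right)^{3} = \left(\left(-2\right) 1 \cdot 5\right)^{3} = \left(-10\right)^{3} = -1000$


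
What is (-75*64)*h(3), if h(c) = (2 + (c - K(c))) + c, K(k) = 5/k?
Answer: -30400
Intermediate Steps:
h(c) = 2 - 5/c + 2*c (h(c) = (2 + (c - 5/c)) + c = (2 + c - 5/c) + c = 2 - 5/c + 2*c)
(-75*64)*h(3) = (-75*64)*(2 - 5/3 + 2*3) = -4800*(2 - 5*⅓ + 6) = -4800*(2 - 5/3 + 6) = -4800*19/3 = -30400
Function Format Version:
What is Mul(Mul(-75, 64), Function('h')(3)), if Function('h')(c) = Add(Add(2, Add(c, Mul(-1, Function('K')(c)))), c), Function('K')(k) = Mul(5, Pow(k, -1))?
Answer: -30400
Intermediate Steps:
Function('h')(c) = Add(2, Mul(-5, Pow(c, -1)), Mul(2, c)) (Function('h')(c) = Add(Add(2, Add(c, Mul(-1, Mul(5, Pow(c, -1))))), c) = Add(Add(2, Add(c, Mul(-5, Pow(c, -1)))), c) = Add(Add(2, c, Mul(-5, Pow(c, -1))), c) = Add(2, Mul(-5, Pow(c, -1)), Mul(2, c)))
Mul(Mul(-75, 64), Function('h')(3)) = Mul(Mul(-75, 64), Add(2, Mul(-5, Pow(3, -1)), Mul(2, 3))) = Mul(-4800, Add(2, Mul(-5, Rational(1, 3)), 6)) = Mul(-4800, Add(2, Rational(-5, 3), 6)) = Mul(-4800, Rational(19, 3)) = -30400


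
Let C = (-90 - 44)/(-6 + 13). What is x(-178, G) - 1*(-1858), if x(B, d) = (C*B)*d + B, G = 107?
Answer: 2563924/7 ≈ 3.6628e+5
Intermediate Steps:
C = -134/7 ≈ -19.143
x(B, d) = B - 134*B*d/7 (x(B, d) = (-134*B/7)*d + B = -134*B*d/7 + B = B - 134*B*d/7)
x(-178, G) - 1*(-1858) = (⅐)*(-178)*(7 - 134*107) - 1*(-1858) = (⅐)*(-178)*(7 - 14338) + 1858 = (⅐)*(-178)*(-14331) + 1858 = 2550918/7 + 1858 = 2563924/7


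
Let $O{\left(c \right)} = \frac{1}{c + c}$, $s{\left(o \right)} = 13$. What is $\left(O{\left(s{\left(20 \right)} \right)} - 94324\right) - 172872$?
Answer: $- \frac{6947095}{26} \approx -2.672 \cdot 10^{5}$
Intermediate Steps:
$O{\left(c \right)} = \frac{1}{2 c}$
$\left(O{\left(s{\left(20 \right)} \right)} - 94324\right) - 172872 = \left(\frac{1}{2 \cdot 13} - 94324\right) - 172872 = \left(\frac{1}{2} \cdot \frac{1}{13} - 94324\right) - 172872 = \left(\frac{1}{26} - 94324\right) - 172872 = - \frac{2452423}{26} - 172872 = - \frac{6947095}{26}$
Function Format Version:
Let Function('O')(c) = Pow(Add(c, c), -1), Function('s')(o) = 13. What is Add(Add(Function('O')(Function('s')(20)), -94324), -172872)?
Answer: Rational(-6947095, 26) ≈ -2.6720e+5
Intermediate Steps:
Function('O')(c) = Mul(Rational(1, 2), Pow(c, -1)) (Function('O')(c) = Pow(Mul(2, c), -1) = Mul(Rational(1, 2), Pow(c, -1)))
Add(Add(Function('O')(Function('s')(20)), -94324), -172872) = Add(Add(Mul(Rational(1, 2), Pow(13, -1)), -94324), -172872) = Add(Add(Mul(Rational(1, 2), Rational(1, 13)), -94324), -172872) = Add(Add(Rational(1, 26), -94324), -172872) = Add(Rational(-2452423, 26), -172872) = Rational(-6947095, 26)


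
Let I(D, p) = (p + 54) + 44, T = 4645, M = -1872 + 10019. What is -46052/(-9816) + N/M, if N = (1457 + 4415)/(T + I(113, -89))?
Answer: 218271453341/46523101326 ≈ 4.6917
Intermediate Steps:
M = 8147
I(D, p) = 98 + p (I(D, p) = (54 + p) + 44 = 98 + p)
N = 2936/2327 (N = (1457 + 4415)/(4645 + (98 - 89)) = 5872/(4645 + 9) = 5872/4654 = 5872*(1/4654) = 2936/2327 ≈ 1.2617)
-46052/(-9816) + N/M = -46052/(-9816) + (2936/2327)/8147 = -46052*(-1/9816) + (2936/2327)*(1/8147) = 11513/2454 + 2936/18958069 = 218271453341/46523101326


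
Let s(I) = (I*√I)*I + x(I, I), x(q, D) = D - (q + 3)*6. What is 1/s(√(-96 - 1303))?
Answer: -1/(18 + 1399*(-1399)^(¼) + 5*I*√1399) ≈ -8.0136e-5 + 8.2368e-5*I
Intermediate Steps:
x(q, D) = -18 + D - 6*q (x(q, D) = D - (3 + q)*6 = D - (18 + 6*q) = D + (-18 - 6*q) = -18 + D - 6*q)
s(I) = -18 + I^(5/2) - 5*I (s(I) = (I*√I)*I + (-18 + I - 6*I) = I^(3/2)*I + (-18 - 5*I) = I^(5/2) + (-18 - 5*I) = -18 + I^(5/2) - 5*I)
1/s(√(-96 - 1303)) = 1/(-18 + (√(-96 - 1303))^(5/2) - 5*√(-96 - 1303)) = 1/(-18 + (√(-1399))^(5/2) - 5*I*√1399) = 1/(-18 + (I*√1399)^(5/2) - 5*I*√1399) = 1/(-18 + 1399*1399^(¼)*(-√I) - 5*I*√1399) = 1/(-18 - 5*I*√1399 + 1399*1399^(¼)*(-√I))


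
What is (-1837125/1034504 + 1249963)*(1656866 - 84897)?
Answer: 2032697215362370963/1034504 ≈ 1.9649e+12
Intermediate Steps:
(-1837125/1034504 + 1249963)*(1656866 - 84897) = (-1837125*1/1034504 + 1249963)*1571969 = (-1837125/1034504 + 1249963)*1571969 = (1293089886227/1034504)*1571969 = 2032697215362370963/1034504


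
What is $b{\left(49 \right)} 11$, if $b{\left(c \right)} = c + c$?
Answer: $1078$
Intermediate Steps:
$b{\left(c \right)} = 2 c$
$b{\left(49 \right)} 11 = 2 \cdot 49 \cdot 11 = 98 \cdot 11 = 1078$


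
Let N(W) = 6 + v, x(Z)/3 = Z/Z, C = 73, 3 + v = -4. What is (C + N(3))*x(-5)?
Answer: 216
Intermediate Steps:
v = -7 (v = -3 - 4 = -7)
x(Z) = 3 (x(Z) = 3*(Z/Z) = 3*1 = 3)
N(W) = -1 (N(W) = 6 - 7 = -1)
(C + N(3))*x(-5) = (73 - 1)*3 = 72*3 = 216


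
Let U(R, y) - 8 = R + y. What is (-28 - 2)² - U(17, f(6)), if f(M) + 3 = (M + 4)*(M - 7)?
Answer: 888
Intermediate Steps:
f(M) = -3 + (-7 + M)*(4 + M) (f(M) = -3 + (M + 4)*(M - 7) = -3 + (4 + M)*(-7 + M) = -3 + (-7 + M)*(4 + M))
U(R, y) = 8 + R + y (U(R, y) = 8 + (R + y) = 8 + R + y)
(-28 - 2)² - U(17, f(6)) = (-28 - 2)² - (8 + 17 + (-31 + 6² - 3*6)) = (-30)² - (8 + 17 + (-31 + 36 - 18)) = 900 - (8 + 17 - 13) = 900 - 1*12 = 900 - 12 = 888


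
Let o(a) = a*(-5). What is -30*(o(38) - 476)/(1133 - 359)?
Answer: 1110/43 ≈ 25.814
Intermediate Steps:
o(a) = -5*a
-30*(o(38) - 476)/(1133 - 359) = -30*(-5*38 - 476)/(1133 - 359) = -30*(-190 - 476)/774 = -(-19980)/774 = -30*(-37/43) = 1110/43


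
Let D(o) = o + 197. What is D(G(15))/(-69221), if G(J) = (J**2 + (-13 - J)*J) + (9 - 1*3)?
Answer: -8/69221 ≈ -0.00011557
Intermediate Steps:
G(J) = 6 + J**2 + J*(-13 - J) (G(J) = (J**2 + J*(-13 - J)) + (9 - 3) = (J**2 + J*(-13 - J)) + 6 = 6 + J**2 + J*(-13 - J))
D(o) = 197 + o
D(G(15))/(-69221) = (197 + (6 - 13*15))/(-69221) = (197 + (6 - 195))*(-1/69221) = (197 - 189)*(-1/69221) = 8*(-1/69221) = -8/69221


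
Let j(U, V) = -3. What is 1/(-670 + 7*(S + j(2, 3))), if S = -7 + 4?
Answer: -1/712 ≈ -0.0014045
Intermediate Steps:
S = -3
1/(-670 + 7*(S + j(2, 3))) = 1/(-670 + 7*(-3 - 3)) = 1/(-670 + 7*(-6)) = 1/(-670 - 42) = 1/(-712) = -1/712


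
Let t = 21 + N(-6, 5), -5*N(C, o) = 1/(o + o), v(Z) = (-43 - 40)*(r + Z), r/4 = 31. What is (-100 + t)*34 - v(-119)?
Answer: -56792/25 ≈ -2271.7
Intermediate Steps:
r = 124 (r = 4*31 = 124)
v(Z) = -10292 - 83*Z (v(Z) = (-43 - 40)*(124 + Z) = -83*(124 + Z) = -10292 - 83*Z)
N(C, o) = -1/(10*o) (N(C, o) = -1/(5*(o + o)) = -1/(2*o)/5 = -1/(10*o))
t = 1049/50 (t = 21 - 1/10/5 = 21 - 1/10*1/5 = 21 - 1/50 = 1049/50 ≈ 20.980)
(-100 + t)*34 - v(-119) = (-100 + 1049/50)*34 - (-10292 - 83*(-119)) = -3951/50*34 - (-10292 + 9877) = -67167/25 - 1*(-415) = -67167/25 + 415 = -56792/25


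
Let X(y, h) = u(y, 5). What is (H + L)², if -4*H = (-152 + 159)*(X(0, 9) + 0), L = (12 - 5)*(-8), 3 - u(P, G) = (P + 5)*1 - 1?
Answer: 47089/16 ≈ 2943.1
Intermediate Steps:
u(P, G) = -1 - P (u(P, G) = 3 - ((P + 5)*1 - 1) = 3 - ((5 + P)*1 - 1) = 3 - ((5 + P) - 1) = 3 - (4 + P) = 3 + (-4 - P) = -1 - P)
L = -56 (L = 7*(-8) = -56)
X(y, h) = -1 - y
H = 7/4 (H = -(-152 + 159)*((-1 - 1*0) + 0)/4 = -7*((-1 + 0) + 0)/4 = -7*(-1 + 0)/4 = -7*(-1)/4 = -¼*(-7) = 7/4 ≈ 1.7500)
(H + L)² = (7/4 - 56)² = (-217/4)² = 47089/16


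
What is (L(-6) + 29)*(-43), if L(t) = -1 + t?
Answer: -946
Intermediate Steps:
(L(-6) + 29)*(-43) = ((-1 - 6) + 29)*(-43) = (-7 + 29)*(-43) = 22*(-43) = -946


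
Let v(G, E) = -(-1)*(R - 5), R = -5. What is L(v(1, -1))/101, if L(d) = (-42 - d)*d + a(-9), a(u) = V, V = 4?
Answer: 324/101 ≈ 3.2079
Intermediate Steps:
a(u) = 4
v(G, E) = -10 (v(G, E) = -(-1)*(-5 - 5) = -(-1)*(-10) = -1*10 = -10)
L(d) = 4 + d*(-42 - d) (L(d) = (-42 - d)*d + 4 = d*(-42 - d) + 4 = 4 + d*(-42 - d))
L(v(1, -1))/101 = (4 - 1*(-10)² - 42*(-10))/101 = (4 - 1*100 + 420)*(1/101) = (4 - 100 + 420)*(1/101) = 324*(1/101) = 324/101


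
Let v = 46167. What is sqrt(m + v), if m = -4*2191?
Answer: sqrt(37403) ≈ 193.40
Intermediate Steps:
m = -8764
sqrt(m + v) = sqrt(-8764 + 46167) = sqrt(37403)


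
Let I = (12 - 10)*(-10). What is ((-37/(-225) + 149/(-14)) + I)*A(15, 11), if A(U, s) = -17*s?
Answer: 17953309/3150 ≈ 5699.5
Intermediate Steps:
I = -20 (I = 2*(-10) = -20)
((-37/(-225) + 149/(-14)) + I)*A(15, 11) = ((-37/(-225) + 149/(-14)) - 20)*(-17*11) = ((-37*(-1/225) + 149*(-1/14)) - 20)*(-187) = ((37/225 - 149/14) - 20)*(-187) = (-33007/3150 - 20)*(-187) = -96007/3150*(-187) = 17953309/3150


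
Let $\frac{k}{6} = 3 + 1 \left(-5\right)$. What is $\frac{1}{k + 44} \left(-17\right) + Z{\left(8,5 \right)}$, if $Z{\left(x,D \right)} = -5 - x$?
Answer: $- \frac{433}{32} \approx -13.531$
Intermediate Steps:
$k = -12$ ($k = 6 \left(3 + 1 \left(-5\right)\right) = 6 \left(3 - 5\right) = 6 \left(-2\right) = -12$)
$\frac{1}{k + 44} \left(-17\right) + Z{\left(8,5 \right)} = \frac{1}{-12 + 44} \left(-17\right) - 13 = \frac{1}{32} \left(-17\right) - 13 = - \frac{17}{32} - 13 = - \frac{433}{32}$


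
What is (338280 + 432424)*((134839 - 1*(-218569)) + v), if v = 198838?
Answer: 425618201184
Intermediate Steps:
(338280 + 432424)*((134839 - 1*(-218569)) + v) = (338280 + 432424)*((134839 - 1*(-218569)) + 198838) = 770704*((134839 + 218569) + 198838) = 770704*(353408 + 198838) = 770704*552246 = 425618201184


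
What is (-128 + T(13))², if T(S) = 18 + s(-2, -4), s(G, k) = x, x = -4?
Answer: 12996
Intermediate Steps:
s(G, k) = -4
T(S) = 14 (T(S) = 18 - 4 = 14)
(-128 + T(13))² = (-128 + 14)² = (-114)² = 12996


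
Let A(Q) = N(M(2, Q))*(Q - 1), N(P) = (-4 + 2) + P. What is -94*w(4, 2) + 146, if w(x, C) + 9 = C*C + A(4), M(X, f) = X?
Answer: 616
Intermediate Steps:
N(P) = -2 + P
A(Q) = 0 (A(Q) = (-2 + 2)*(Q - 1) = 0*(-1 + Q) = 0)
w(x, C) = -9 + C² (w(x, C) = -9 + (C*C + 0) = -9 + (C² + 0) = -9 + C²)
-94*w(4, 2) + 146 = -94*(-9 + 2²) + 146 = -94*(-9 + 4) + 146 = -94*(-5) + 146 = 470 + 146 = 616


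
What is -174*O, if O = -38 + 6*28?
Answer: -22620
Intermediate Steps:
O = 130 (O = -38 + 168 = 130)
-174*O = -174*130 = -22620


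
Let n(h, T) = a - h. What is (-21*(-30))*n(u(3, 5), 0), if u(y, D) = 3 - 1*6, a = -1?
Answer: 1260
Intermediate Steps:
u(y, D) = -3 (u(y, D) = 3 - 6 = -3)
n(h, T) = -1 - h
(-21*(-30))*n(u(3, 5), 0) = (-21*(-30))*(-1 - 1*(-3)) = 630*(-1 + 3) = 630*2 = 1260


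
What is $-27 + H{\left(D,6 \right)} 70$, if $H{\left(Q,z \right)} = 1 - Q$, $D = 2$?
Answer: $-97$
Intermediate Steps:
$-27 + H{\left(D,6 \right)} 70 = -27 + \left(1 - 2\right) 70 = -27 - 70 = -97$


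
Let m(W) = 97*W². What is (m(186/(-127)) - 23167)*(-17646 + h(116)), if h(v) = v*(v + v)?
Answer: -3431243637446/16129 ≈ -2.1274e+8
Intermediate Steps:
h(v) = 2*v² (h(v) = v*(2*v) = 2*v²)
(m(186/(-127)) - 23167)*(-17646 + h(116)) = (97*(186/(-127))² - 23167)*(-17646 + 2*116²) = (97*(186*(-1/127))² - 23167)*(-17646 + 2*13456) = (97*(-186/127)² - 23167)*(-17646 + 26912) = (97*(34596/16129) - 23167)*9266 = (3355812/16129 - 23167)*9266 = -370304731/16129*9266 = -3431243637446/16129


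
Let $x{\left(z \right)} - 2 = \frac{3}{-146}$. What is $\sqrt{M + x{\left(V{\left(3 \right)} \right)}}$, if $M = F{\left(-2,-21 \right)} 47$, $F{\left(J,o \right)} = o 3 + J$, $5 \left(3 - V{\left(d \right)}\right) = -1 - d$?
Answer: $\frac{i \sqrt{65078186}}{146} \approx 55.254 i$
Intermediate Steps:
$V{\left(d \right)} = \frac{16}{5} + \frac{d}{5}$ ($V{\left(d \right)} = 3 - \frac{-1 - d}{5} = 3 + \left(\frac{1}{5} + \frac{d}{5}\right) = \frac{16}{5} + \frac{d}{5}$)
$x{\left(z \right)} = \frac{289}{146}$ ($x{\left(z \right)} = 2 + \frac{3}{-146} = 2 + 3 \left(- \frac{1}{146}\right) = 2 - \frac{3}{146} = \frac{289}{146}$)
$F{\left(J,o \right)} = J + 3 o$ ($F{\left(J,o \right)} = 3 o + J = J + 3 o$)
$M = -3055$ ($M = \left(-2 + 3 \left(-21\right)\right) 47 = \left(-2 - 63\right) 47 = \left(-65\right) 47 = -3055$)
$\sqrt{M + x{\left(V{\left(3 \right)} \right)}} = \sqrt{-3055 + \frac{289}{146}} = \sqrt{- \frac{445741}{146}} = \frac{i \sqrt{65078186}}{146}$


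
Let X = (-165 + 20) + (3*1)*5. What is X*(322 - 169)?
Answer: -19890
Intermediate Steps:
X = -130 (X = -145 + 3*5 = -145 + 15 = -130)
X*(322 - 169) = -130*(322 - 169) = -130*153 = -19890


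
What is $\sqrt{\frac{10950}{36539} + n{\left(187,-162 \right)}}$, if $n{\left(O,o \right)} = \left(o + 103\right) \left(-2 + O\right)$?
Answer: $\frac{i \sqrt{14572200254665}}{36539} \approx 104.47 i$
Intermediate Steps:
$n{\left(O,o \right)} = \left(-2 + O\right) \left(103 + o\right)$ ($n{\left(O,o \right)} = \left(103 + o\right) \left(-2 + O\right) = \left(-2 + O\right) \left(103 + o\right)$)
$\sqrt{\frac{10950}{36539} + n{\left(187,-162 \right)}} = \sqrt{\frac{10950}{36539} + \left(-206 - -324 + 103 \cdot 187 + 187 \left(-162\right)\right)} = \sqrt{10950 \cdot \frac{1}{36539} + \left(-206 + 324 + 19261 - 30294\right)} = \sqrt{\frac{10950}{36539} - 10915} = \sqrt{- \frac{398812235}{36539}} = \frac{i \sqrt{14572200254665}}{36539}$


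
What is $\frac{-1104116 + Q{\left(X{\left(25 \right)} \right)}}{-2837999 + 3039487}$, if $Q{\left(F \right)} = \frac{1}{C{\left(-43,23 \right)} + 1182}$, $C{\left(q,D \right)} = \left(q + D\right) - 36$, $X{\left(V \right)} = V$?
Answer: $- \frac{25372135}{4630112} \approx -5.4798$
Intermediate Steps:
$C{\left(q,D \right)} = -36 + D + q$ ($C{\left(q,D \right)} = \left(D + q\right) - 36 = -36 + D + q$)
$Q{\left(F \right)} = \frac{1}{1126}$ ($Q{\left(F \right)} = \frac{1}{\left(-36 + 23 - 43\right) + 1182} = \frac{1}{-56 + 1182} = \frac{1}{1126}$)
$\frac{-1104116 + Q{\left(X{\left(25 \right)} \right)}}{-2837999 + 3039487} = \frac{-1104116 + \frac{1}{1126}}{-2837999 + 3039487} = - \frac{1243234615}{1126 \cdot 201488} = \left(- \frac{1243234615}{1126}\right) \frac{1}{201488} = - \frac{25372135}{4630112}$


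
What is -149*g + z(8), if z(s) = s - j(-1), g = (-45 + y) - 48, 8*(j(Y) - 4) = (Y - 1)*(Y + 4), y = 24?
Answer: 41143/4 ≈ 10286.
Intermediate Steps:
j(Y) = 4 + (-1 + Y)*(4 + Y)/8 (j(Y) = 4 + ((Y - 1)*(Y + 4))/8 = 4 + ((-1 + Y)*(4 + Y))/8 = 4 + (-1 + Y)*(4 + Y)/8)
g = -69 (g = (-45 + 24) - 48 = -21 - 48 = -69)
z(s) = -13/4 + s (z(s) = s - (7/2 + (⅛)*(-1)² + (3/8)*(-1)) = s - (7/2 + (⅛)*1 - 3/8) = s - (7/2 + ⅛ - 3/8) = s - 1*13/4 = s - 13/4 = -13/4 + s)
-149*g + z(8) = -149*(-69) + (-13/4 + 8) = 10281 + 19/4 = 41143/4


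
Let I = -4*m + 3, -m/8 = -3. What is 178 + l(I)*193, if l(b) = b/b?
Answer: 371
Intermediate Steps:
m = 24 (m = -8*(-3) = 24)
I = -93 (I = -4*24 + 3 = -96 + 3 = -93)
l(b) = 1
178 + l(I)*193 = 178 + 1*193 = 178 + 193 = 371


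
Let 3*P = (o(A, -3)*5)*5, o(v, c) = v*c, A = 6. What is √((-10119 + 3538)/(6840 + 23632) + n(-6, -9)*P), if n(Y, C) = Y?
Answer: √208871992342/15236 ≈ 29.996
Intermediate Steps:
o(v, c) = c*v
P = -150 (P = ((-3*6*5)*5)/3 = (-18*5*5)/3 = (-90*5)/3 = (⅓)*(-450) = -150)
√((-10119 + 3538)/(6840 + 23632) + n(-6, -9)*P) = √((-10119 + 3538)/(6840 + 23632) - 6*(-150)) = √(-6581/30472 + 900) = √(27418219/30472) = √208871992342/15236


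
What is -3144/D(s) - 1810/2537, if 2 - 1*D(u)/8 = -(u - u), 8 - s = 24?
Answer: -1000661/5074 ≈ -197.21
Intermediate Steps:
s = -16 (s = 8 - 1*24 = 8 - 24 = -16)
D(u) = 16 (D(u) = 16 - (-8)*(u - u) = 16 - (-8)*0 = 16 - 8*0 = 16 + 0 = 16)
-3144/D(s) - 1810/2537 = -3144/16 - 1810/2537 = -3144*1/16 - 1810*1/2537 = -393/2 - 1810/2537 = -1000661/5074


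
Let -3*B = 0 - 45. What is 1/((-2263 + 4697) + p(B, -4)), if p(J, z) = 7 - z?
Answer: 1/2445 ≈ 0.00040900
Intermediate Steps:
B = 15 (B = -(0 - 45)/3 = -1/3*(-45) = 15)
1/((-2263 + 4697) + p(B, -4)) = 1/((-2263 + 4697) + (7 - 1*(-4))) = 1/(2434 + (7 + 4)) = 1/(2434 + 11) = 1/2445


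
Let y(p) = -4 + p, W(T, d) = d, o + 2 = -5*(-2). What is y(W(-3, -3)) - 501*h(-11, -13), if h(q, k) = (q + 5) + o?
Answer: -1009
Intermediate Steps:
o = 8 (o = -2 - 5*(-2) = -2 + 10 = 8)
h(q, k) = 13 + q (h(q, k) = (q + 5) + 8 = (5 + q) + 8 = 13 + q)
y(W(-3, -3)) - 501*h(-11, -13) = (-4 - 3) - 501*(13 - 11) = -7 - 501*2 = -7 - 1002 = -1009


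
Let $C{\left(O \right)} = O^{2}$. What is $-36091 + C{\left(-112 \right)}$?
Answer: $-23547$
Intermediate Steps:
$-36091 + C{\left(-112 \right)} = -36091 + \left(-112\right)^{2} = -36091 + 12544 = -23547$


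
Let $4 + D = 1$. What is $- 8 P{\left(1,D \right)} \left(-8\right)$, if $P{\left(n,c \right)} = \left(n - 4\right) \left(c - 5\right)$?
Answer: $1536$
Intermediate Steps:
$D = -3$ ($D = -4 + 1 = -3$)
$P{\left(n,c \right)} = \left(-5 + c\right) \left(-4 + n\right)$ ($P{\left(n,c \right)} = \left(-4 + n\right) \left(-5 + c\right) = \left(-5 + c\right) \left(-4 + n\right)$)
$- 8 P{\left(1,D \right)} \left(-8\right) = - 8 \left(20 - 5 - -12 - 3\right) \left(-8\right) = - 8 \left(20 - 5 + 12 - 3\right) \left(-8\right) = \left(-8\right) 24 \left(-8\right) = \left(-192\right) \left(-8\right) = 1536$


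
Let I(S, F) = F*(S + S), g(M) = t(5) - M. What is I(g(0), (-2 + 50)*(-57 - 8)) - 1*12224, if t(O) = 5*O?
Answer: -168224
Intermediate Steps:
g(M) = 25 - M (g(M) = 5*5 - M = 25 - M)
I(S, F) = 2*F*S (I(S, F) = F*(2*S) = 2*F*S)
I(g(0), (-2 + 50)*(-57 - 8)) - 1*12224 = 2*((-2 + 50)*(-57 - 8))*(25 - 1*0) - 1*12224 = 2*(48*(-65))*(25 + 0) - 12224 = 2*(-3120)*25 - 12224 = -156000 - 12224 = -168224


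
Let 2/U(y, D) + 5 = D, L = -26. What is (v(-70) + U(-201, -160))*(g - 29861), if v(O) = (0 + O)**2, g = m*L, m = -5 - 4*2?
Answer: -7956428818/55 ≈ -1.4466e+8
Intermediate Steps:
U(y, D) = 2/(-5 + D)
m = -13 (m = -5 - 8 = -13)
g = 338 (g = -13*(-26) = 338)
v(O) = O**2
(v(-70) + U(-201, -160))*(g - 29861) = ((-70)**2 + 2/(-5 - 160))*(338 - 29861) = (4900 + 2/(-165))*(-29523) = (4900 + 2*(-1/165))*(-29523) = (4900 - 2/165)*(-29523) = (808498/165)*(-29523) = -7956428818/55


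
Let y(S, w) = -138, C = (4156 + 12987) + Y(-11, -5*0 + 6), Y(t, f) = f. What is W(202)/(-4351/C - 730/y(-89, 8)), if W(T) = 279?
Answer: 330135399/5959166 ≈ 55.400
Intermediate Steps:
C = 17149 (C = (4156 + 12987) + (-5*0 + 6) = 17143 + (0 + 6) = 17143 + 6 = 17149)
W(202)/(-4351/C - 730/y(-89, 8)) = 279/(-4351/17149 - 730/(-138)) = 279/(-4351*1/17149 - 730*(-1/138)) = 279/(-4351/17149 + 365/69) = 279/(5959166/1183281) = 279*(1183281/5959166) = 330135399/5959166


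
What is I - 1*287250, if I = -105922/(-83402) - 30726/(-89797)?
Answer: -1075637407169407/3744624697 ≈ -2.8725e+5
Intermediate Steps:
I = 6037043843/3744624697 (I = -105922*(-1/83402) - 30726*(-1/89797) = 52961/41701 + 30726/89797 = 6037043843/3744624697 ≈ 1.6122)
I - 1*287250 = 6037043843/3744624697 - 1*287250 = 6037043843/3744624697 - 287250 = -1075637407169407/3744624697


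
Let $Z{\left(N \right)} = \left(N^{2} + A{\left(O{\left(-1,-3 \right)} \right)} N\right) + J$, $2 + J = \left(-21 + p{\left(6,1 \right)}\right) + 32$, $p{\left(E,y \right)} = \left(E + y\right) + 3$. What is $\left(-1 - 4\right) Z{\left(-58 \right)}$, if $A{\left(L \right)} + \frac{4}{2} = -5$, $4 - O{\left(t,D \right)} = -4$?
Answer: $-18945$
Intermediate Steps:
$O{\left(t,D \right)} = 8$ ($O{\left(t,D \right)} = 4 - -4 = 4 + 4 = 8$)
$p{\left(E,y \right)} = 3 + E + y$
$A{\left(L \right)} = -7$ ($A{\left(L \right)} = -2 - 5 = -7$)
$J = 19$ ($J = -2 + \left(\left(-21 + \left(3 + 6 + 1\right)\right) + 32\right) = -2 + \left(\left(-21 + 10\right) + 32\right) = -2 + \left(-11 + 32\right) = -2 + 21 = 19$)
$Z{\left(N \right)} = 19 + N^{2} - 7 N$ ($Z{\left(N \right)} = \left(N^{2} - 7 N\right) + 19 = 19 + N^{2} - 7 N$)
$\left(-1 - 4\right) Z{\left(-58 \right)} = \left(-1 - 4\right) \left(19 + \left(-58\right)^{2} - -406\right) = \left(-1 - 4\right) \left(19 + 3364 + 406\right) = \left(-5\right) 3789 = -18945$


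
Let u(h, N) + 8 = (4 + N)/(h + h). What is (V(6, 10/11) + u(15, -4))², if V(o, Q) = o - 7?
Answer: 81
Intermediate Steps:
V(o, Q) = -7 + o
u(h, N) = -8 + (4 + N)/(2*h) (u(h, N) = -8 + (4 + N)/(h + h) = -8 + (4 + N)/((2*h)) = -8 + (4 + N)*(1/(2*h)) = -8 + (4 + N)/(2*h))
(V(6, 10/11) + u(15, -4))² = ((-7 + 6) + (½)*(4 - 4 - 16*15)/15)² = (-1 + (½)*(1/15)*(4 - 4 - 240))² = (-1 + (½)*(1/15)*(-240))² = (-1 - 8)² = (-9)² = 81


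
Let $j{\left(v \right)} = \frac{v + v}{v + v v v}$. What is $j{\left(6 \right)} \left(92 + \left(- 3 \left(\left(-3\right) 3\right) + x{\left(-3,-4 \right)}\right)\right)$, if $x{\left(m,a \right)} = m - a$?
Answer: $\frac{240}{37} \approx 6.4865$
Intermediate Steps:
$j{\left(v \right)} = \frac{2 v}{v + v^{3}}$ ($j{\left(v \right)} = \frac{2 v}{v + v^{2} v} = \frac{2 v}{v + v^{3}}$)
$j{\left(6 \right)} \left(92 + \left(- 3 \left(\left(-3\right) 3\right) + x{\left(-3,-4 \right)}\right)\right) = \frac{2}{1 + 6^{2}} \left(92 - \left(-1 + 3 \left(\left(-3\right) 3\right)\right)\right) = \frac{2}{1 + 36} \left(92 + \left(\left(-3\right) \left(-9\right) + \left(-3 + 4\right)\right)\right) = \frac{2}{37} \left(92 + \left(27 + 1\right)\right) = 2 \cdot \frac{1}{37} \left(92 + 28\right) = \frac{2}{37} \cdot 120 = \frac{240}{37}$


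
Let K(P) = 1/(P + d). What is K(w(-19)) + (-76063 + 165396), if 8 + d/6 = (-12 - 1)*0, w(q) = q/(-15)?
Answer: 62622418/701 ≈ 89333.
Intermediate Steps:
w(q) = -q/15 (w(q) = q*(-1/15) = -q/15)
d = -48 (d = -48 + 6*((-12 - 1)*0) = -48 + 6*(-13*0) = -48 + 6*0 = -48 + 0 = -48)
K(P) = 1/(-48 + P) (K(P) = 1/(P - 48) = 1/(-48 + P))
K(w(-19)) + (-76063 + 165396) = 1/(-48 - 1/15*(-19)) + (-76063 + 165396) = 1/(-48 + 19/15) + 89333 = 1/(-701/15) + 89333 = -15/701 + 89333 = 62622418/701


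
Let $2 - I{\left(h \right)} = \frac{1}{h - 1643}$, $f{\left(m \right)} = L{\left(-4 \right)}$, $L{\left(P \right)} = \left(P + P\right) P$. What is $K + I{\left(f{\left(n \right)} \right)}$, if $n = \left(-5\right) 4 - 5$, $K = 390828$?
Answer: $\frac{629627131}{1611} \approx 3.9083 \cdot 10^{5}$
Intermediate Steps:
$n = -25$ ($n = -20 - 5 = -25$)
$L{\left(P \right)} = 2 P^{2}$ ($L{\left(P \right)} = 2 P P = 2 P^{2}$)
$f{\left(m \right)} = 32$ ($f{\left(m \right)} = 2 \left(-4\right)^{2} = 2 \cdot 16 = 32$)
$I{\left(h \right)} = 2 - \frac{1}{-1643 + h}$ ($I{\left(h \right)} = 2 - \frac{1}{h - 1643} = 2 - \frac{1}{-1643 + h}$)
$K + I{\left(f{\left(n \right)} \right)} = 390828 + \frac{-3287 + 2 \cdot 32}{-1643 + 32} = 390828 + \frac{-3287 + 64}{-1611} = 390828 - - \frac{3223}{1611} = 390828 + \frac{3223}{1611} = \frac{629627131}{1611}$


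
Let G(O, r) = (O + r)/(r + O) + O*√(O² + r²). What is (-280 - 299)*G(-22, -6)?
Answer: -579 + 25476*√130 ≈ 2.8989e+5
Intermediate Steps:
G(O, r) = 1 + O*√(O² + r²) (G(O, r) = (O + r)/(O + r) + O*√(O² + r²) = 1 + O*√(O² + r²))
(-280 - 299)*G(-22, -6) = (-280 - 299)*(1 - 22*√((-22)² + (-6)²)) = -579*(1 - 22*√(484 + 36)) = -579*(1 - 44*√130) = -579 + 25476*√130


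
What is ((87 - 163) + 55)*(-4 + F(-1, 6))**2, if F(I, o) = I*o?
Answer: -2100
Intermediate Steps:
((87 - 163) + 55)*(-4 + F(-1, 6))**2 = ((87 - 163) + 55)*(-4 - 1*6)**2 = (-76 + 55)*(-4 - 6)**2 = -21*(-10)**2 = -21*100 = -2100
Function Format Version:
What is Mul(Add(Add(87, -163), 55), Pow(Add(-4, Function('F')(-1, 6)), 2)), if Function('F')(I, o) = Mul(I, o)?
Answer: -2100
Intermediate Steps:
Mul(Add(Add(87, -163), 55), Pow(Add(-4, Function('F')(-1, 6)), 2)) = Mul(Add(Add(87, -163), 55), Pow(Add(-4, Mul(-1, 6)), 2)) = Mul(Add(-76, 55), Pow(Add(-4, -6), 2)) = Mul(-21, Pow(-10, 2)) = Mul(-21, 100) = -2100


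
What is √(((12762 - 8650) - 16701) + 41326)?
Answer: 3*√3193 ≈ 169.52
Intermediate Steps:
√(((12762 - 8650) - 16701) + 41326) = √((4112 - 16701) + 41326) = √(-12589 + 41326) = √28737 = 3*√3193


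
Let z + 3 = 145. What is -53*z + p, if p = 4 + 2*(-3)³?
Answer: -7576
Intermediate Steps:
p = -50 (p = 4 + 2*(-27) = 4 - 54 = -50)
z = 142 (z = -3 + 145 = 142)
-53*z + p = -53*142 - 50 = -7526 - 50 = -7576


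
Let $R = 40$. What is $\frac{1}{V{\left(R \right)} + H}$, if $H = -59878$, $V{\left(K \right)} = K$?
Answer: $- \frac{1}{59838} \approx -1.6712 \cdot 10^{-5}$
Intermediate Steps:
$\frac{1}{V{\left(R \right)} + H} = \frac{1}{40 - 59878} = \frac{1}{-59838} = - \frac{1}{59838}$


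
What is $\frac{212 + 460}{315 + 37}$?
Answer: $\frac{21}{11} \approx 1.9091$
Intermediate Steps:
$\frac{212 + 460}{315 + 37} = \frac{672}{352} = 672 \cdot \frac{1}{352} = \frac{21}{11}$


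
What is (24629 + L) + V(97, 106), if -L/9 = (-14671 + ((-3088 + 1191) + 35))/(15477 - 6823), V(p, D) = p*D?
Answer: 302268591/8654 ≈ 34928.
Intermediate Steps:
V(p, D) = D*p
L = 148797/8654 (L = -9*(-14671 + ((-3088 + 1191) + 35))/(15477 - 6823) = -9*(-14671 + (-1897 + 35))/8654 = -9*(-14671 - 1862)/8654 = -(-148797)/8654 = -9*(-16533/8654) = 148797/8654 ≈ 17.194)
(24629 + L) + V(97, 106) = (24629 + 148797/8654) + 106*97 = 213288163/8654 + 10282 = 302268591/8654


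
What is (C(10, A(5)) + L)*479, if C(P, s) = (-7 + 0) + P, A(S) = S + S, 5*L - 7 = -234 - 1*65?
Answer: -132683/5 ≈ -26537.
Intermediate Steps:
L = -292/5 (L = 7/5 + (-234 - 1*65)/5 = 7/5 + (-234 - 65)/5 = 7/5 + (1/5)*(-299) = 7/5 - 299/5 = -292/5 ≈ -58.400)
A(S) = 2*S
C(P, s) = -7 + P
(C(10, A(5)) + L)*479 = ((-7 + 10) - 292/5)*479 = (3 - 292/5)*479 = -277/5*479 = -132683/5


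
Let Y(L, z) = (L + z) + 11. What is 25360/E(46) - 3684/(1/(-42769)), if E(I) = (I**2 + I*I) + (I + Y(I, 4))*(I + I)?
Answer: 554457151264/3519 ≈ 1.5756e+8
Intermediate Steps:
Y(L, z) = 11 + L + z
E(I) = 2*I**2 + 2*I*(15 + 2*I) (E(I) = (I**2 + I*I) + (I + (11 + I + 4))*(I + I) = (I**2 + I**2) + (I + (15 + I))*(2*I) = 2*I**2 + (15 + 2*I)*(2*I) = 2*I**2 + 2*I*(15 + 2*I))
25360/E(46) - 3684/(1/(-42769)) = 25360/((6*46*(5 + 46))) - 3684/(1/(-42769)) = 25360/((6*46*51)) - 3684/(-1/42769) = 25360/14076 - 3684*(-42769) = 25360*(1/14076) + 157560996 = 6340/3519 + 157560996 = 554457151264/3519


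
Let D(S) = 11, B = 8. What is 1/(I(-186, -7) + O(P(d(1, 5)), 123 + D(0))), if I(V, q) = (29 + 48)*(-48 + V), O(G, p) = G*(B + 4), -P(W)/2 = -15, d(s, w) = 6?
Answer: -1/17658 ≈ -5.6632e-5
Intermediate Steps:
P(W) = 30 (P(W) = -2*(-15) = 30)
O(G, p) = 12*G (O(G, p) = G*(8 + 4) = G*12 = 12*G)
I(V, q) = -3696 + 77*V (I(V, q) = 77*(-48 + V) = -3696 + 77*V)
1/(I(-186, -7) + O(P(d(1, 5)), 123 + D(0))) = 1/((-3696 + 77*(-186)) + 12*30) = 1/((-3696 - 14322) + 360) = 1/(-18018 + 360) = 1/(-17658) = -1/17658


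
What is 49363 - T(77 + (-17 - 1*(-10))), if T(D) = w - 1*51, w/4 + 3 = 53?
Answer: 49214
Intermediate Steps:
w = 200 (w = -12 + 4*53 = -12 + 212 = 200)
T(D) = 149 (T(D) = 200 - 1*51 = 200 - 51 = 149)
49363 - T(77 + (-17 - 1*(-10))) = 49363 - 1*149 = 49363 - 149 = 49214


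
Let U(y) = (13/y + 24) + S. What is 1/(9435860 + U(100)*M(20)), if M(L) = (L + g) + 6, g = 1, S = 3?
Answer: 100/943659251 ≈ 1.0597e-7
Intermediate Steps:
M(L) = 7 + L (M(L) = (L + 1) + 6 = (1 + L) + 6 = 7 + L)
U(y) = 27 + 13/y (U(y) = (13/y + 24) + 3 = (24 + 13/y) + 3 = 27 + 13/y)
1/(9435860 + U(100)*M(20)) = 1/(9435860 + (27 + 13/100)*(7 + 20)) = 1/(9435860 + (27 + 13*(1/100))*27) = 1/(9435860 + (27 + 13/100)*27) = 1/(9435860 + (2713/100)*27) = 1/(9435860 + 73251/100) = 1/(943659251/100) = 100/943659251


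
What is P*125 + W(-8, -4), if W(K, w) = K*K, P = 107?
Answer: 13439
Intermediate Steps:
W(K, w) = K**2
P*125 + W(-8, -4) = 107*125 + (-8)**2 = 13375 + 64 = 13439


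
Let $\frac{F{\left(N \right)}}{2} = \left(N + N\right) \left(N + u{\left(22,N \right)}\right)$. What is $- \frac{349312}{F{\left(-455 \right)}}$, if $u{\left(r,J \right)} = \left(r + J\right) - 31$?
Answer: $- \frac{87328}{418145} \approx -0.20885$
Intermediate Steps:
$u{\left(r,J \right)} = -31 + J + r$ ($u{\left(r,J \right)} = \left(J + r\right) - 31 = -31 + J + r$)
$F{\left(N \right)} = 4 N \left(-9 + 2 N\right)$ ($F{\left(N \right)} = 2 \left(N + N\right) \left(N + \left(-31 + N + 22\right)\right) = 2 \cdot 2 N \left(N + \left(-9 + N\right)\right) = 2 \cdot 2 N \left(-9 + 2 N\right) = 4 N \left(-9 + 2 N\right)$)
$- \frac{349312}{F{\left(-455 \right)}} = - \frac{349312}{4 \left(-455\right) \left(-9 + 2 \left(-455\right)\right)} = - \frac{349312}{4 \left(-455\right) \left(-9 - 910\right)} = - \frac{349312}{4 \left(-455\right) \left(-919\right)} = - \frac{349312}{1672580} = \left(-349312\right) \frac{1}{1672580} = - \frac{87328}{418145}$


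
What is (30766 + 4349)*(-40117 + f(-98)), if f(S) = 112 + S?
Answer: -1408216845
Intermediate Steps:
(30766 + 4349)*(-40117 + f(-98)) = (30766 + 4349)*(-40117 + (112 - 98)) = 35115*(-40117 + 14) = 35115*(-40103) = -1408216845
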